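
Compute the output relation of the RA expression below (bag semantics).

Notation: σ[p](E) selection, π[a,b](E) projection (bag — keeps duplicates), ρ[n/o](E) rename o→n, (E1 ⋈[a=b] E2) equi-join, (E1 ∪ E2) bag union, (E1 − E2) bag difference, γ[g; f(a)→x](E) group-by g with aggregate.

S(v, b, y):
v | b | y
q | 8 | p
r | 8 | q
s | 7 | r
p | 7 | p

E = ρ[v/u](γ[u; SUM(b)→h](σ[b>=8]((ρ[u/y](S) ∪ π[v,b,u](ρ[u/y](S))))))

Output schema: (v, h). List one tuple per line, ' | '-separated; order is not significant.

Row counts bottom-up:
  S → 4
  ρ[u/y](S) → 4
  S → 4
  ρ[u/y](S) → 4
  π[v,b,u](ρ[u/y](S)) → 4
  (ρ[u/y](S) ∪ π[v,b,u](ρ[u/y](S))) → 8
  σ[b>=8]((ρ[u/y](S) ∪ π[v,b,u](ρ[u/y](S)))) → 4
  γ[u; SUM(b)→h](σ[b>=8]((ρ[u/y](S) ∪ π[v,b,u](ρ[u/y](S))))) → 2
  ρ[v/u](γ[u; SUM(b)→h](σ[b>=8]((ρ[u/y](S) ∪ π[v,b,u](ρ[u/y](S)))))) → 2

== RESULT ==
v | h
p | 16
q | 16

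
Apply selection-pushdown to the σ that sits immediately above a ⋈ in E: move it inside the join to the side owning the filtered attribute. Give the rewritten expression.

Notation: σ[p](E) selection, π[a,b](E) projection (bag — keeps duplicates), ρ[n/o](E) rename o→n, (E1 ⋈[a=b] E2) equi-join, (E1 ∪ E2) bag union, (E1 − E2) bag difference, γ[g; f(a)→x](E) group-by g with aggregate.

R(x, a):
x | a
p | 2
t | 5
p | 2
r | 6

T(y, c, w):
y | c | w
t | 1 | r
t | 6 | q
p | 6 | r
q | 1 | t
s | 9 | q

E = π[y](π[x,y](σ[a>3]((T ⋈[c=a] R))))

σ filters on a, owned by the right side.
E' = π[y](π[x,y]((T ⋈[c=a] σ[a>3](R))))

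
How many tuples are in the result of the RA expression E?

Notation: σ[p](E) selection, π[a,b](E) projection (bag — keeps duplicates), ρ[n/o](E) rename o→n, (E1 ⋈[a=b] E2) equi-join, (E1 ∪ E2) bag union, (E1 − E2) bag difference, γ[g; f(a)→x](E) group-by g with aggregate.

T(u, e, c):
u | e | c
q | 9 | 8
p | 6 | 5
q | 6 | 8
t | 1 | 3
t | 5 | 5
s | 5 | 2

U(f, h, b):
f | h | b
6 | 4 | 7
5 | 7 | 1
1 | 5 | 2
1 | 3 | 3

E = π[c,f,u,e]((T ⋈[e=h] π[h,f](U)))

Row counts bottom-up:
  T → 6
  U → 4
  π[h,f](U) → 4
  (T ⋈[e=h] π[h,f](U)) → 2
  π[c,f,u,e]((T ⋈[e=h] π[h,f](U))) → 2

|E| = 2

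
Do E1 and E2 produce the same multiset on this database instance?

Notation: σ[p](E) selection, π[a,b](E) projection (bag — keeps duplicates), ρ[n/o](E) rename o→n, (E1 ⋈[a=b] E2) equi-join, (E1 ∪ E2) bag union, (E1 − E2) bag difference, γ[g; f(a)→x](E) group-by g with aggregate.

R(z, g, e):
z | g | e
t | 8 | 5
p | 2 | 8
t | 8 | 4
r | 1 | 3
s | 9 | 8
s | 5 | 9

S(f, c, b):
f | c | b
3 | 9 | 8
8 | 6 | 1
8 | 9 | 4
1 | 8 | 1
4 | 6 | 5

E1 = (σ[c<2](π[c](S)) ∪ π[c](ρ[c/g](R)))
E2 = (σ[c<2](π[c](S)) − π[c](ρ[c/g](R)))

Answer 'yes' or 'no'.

E1 stepwise |·|:
  S → 5
  π[c](S) → 5
  σ[c<2](π[c](S)) → 0
  R → 6
  ρ[c/g](R) → 6
  π[c](ρ[c/g](R)) → 6
  (σ[c<2](π[c](S)) ∪ π[c](ρ[c/g](R))) → 6
E2 stepwise |·|:
  S → 5
  π[c](S) → 5
  σ[c<2](π[c](S)) → 0
  R → 6
  ρ[c/g](R) → 6
  π[c](ρ[c/g](R)) → 6
  (σ[c<2](π[c](S)) − π[c](ρ[c/g](R))) → 0

E1 result:
c
1
2
5
8
8
9
E2 result:
c
(0 rows)
Witness: (1,) appears 1× in E1 but 0× in E2.

no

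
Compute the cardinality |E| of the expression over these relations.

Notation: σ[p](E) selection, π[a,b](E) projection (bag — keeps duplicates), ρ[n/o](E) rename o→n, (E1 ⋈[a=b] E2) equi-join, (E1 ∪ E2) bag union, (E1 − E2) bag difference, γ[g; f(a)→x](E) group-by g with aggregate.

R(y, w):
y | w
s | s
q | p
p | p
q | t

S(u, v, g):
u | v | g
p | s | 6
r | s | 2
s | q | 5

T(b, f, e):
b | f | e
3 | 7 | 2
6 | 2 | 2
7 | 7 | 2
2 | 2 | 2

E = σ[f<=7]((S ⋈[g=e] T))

Stepwise |·|:
  S → 3
  T → 4
  (S ⋈[g=e] T) → 4
  σ[f<=7]((S ⋈[g=e] T)) → 4

|E| = 4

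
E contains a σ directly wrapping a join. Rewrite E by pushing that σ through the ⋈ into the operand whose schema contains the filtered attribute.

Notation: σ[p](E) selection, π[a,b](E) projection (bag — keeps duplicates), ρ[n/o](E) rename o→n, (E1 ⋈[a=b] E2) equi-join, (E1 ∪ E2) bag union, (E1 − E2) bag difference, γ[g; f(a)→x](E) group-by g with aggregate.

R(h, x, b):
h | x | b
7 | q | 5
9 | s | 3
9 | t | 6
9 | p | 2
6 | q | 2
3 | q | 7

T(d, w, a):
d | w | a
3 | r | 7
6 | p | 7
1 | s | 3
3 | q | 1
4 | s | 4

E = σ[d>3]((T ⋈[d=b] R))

σ filters on d, owned by the left side.
E' = (σ[d>3](T) ⋈[d=b] R)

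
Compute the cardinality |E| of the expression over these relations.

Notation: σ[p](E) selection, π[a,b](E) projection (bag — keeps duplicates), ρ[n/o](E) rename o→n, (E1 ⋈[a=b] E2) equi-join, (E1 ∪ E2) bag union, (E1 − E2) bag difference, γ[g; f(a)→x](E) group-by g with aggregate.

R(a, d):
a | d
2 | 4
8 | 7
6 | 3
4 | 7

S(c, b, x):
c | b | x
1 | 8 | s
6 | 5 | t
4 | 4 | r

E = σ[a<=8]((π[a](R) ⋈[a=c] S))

Stepwise |·|:
  R → 4
  π[a](R) → 4
  S → 3
  (π[a](R) ⋈[a=c] S) → 2
  σ[a<=8]((π[a](R) ⋈[a=c] S)) → 2

|E| = 2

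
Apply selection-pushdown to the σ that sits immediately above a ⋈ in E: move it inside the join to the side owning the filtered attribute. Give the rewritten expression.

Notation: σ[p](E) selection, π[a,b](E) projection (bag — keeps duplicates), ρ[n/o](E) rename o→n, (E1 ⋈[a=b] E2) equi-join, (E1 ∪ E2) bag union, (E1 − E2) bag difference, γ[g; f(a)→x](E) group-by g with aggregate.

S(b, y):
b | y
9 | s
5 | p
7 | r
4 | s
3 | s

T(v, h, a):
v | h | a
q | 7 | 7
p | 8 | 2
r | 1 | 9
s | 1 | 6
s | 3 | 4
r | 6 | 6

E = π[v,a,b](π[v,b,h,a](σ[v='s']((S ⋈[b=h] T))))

σ filters on v, owned by the right side.
E' = π[v,a,b](π[v,b,h,a]((S ⋈[b=h] σ[v='s'](T))))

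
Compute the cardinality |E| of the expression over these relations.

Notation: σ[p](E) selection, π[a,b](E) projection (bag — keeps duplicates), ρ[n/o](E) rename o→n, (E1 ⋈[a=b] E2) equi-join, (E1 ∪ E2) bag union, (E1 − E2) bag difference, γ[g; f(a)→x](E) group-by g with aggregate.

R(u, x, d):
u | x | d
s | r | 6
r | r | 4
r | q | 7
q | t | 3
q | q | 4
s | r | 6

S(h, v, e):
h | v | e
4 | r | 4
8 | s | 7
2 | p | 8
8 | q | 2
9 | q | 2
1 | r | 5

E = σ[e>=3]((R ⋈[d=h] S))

Row counts bottom-up:
  R → 6
  S → 6
  (R ⋈[d=h] S) → 2
  σ[e>=3]((R ⋈[d=h] S)) → 2

|E| = 2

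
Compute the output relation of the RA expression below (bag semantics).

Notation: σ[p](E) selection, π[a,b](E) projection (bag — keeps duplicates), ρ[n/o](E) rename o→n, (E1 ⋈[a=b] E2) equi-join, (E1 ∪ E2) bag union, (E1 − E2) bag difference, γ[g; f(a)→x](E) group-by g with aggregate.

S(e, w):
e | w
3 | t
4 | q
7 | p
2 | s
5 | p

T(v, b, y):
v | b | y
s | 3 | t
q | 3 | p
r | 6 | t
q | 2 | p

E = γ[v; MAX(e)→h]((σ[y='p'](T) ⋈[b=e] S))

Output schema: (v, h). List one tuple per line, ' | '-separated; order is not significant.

Row counts bottom-up:
  T → 4
  σ[y='p'](T) → 2
  S → 5
  (σ[y='p'](T) ⋈[b=e] S) → 2
  γ[v; MAX(e)→h]((σ[y='p'](T) ⋈[b=e] S)) → 1

== RESULT ==
v | h
q | 3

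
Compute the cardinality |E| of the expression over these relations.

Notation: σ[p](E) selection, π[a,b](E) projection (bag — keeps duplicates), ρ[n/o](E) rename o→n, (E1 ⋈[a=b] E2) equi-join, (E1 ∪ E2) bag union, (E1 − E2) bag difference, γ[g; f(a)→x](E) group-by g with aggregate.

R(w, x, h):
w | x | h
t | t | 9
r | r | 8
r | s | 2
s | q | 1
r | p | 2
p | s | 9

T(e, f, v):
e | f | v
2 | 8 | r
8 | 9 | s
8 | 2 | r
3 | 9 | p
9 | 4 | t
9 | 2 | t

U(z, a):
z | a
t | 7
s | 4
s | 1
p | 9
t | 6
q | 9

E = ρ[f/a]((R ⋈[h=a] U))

Per-node cardinality:
  R → 6
  U → 6
  (R ⋈[h=a] U) → 5
  ρ[f/a]((R ⋈[h=a] U)) → 5

|E| = 5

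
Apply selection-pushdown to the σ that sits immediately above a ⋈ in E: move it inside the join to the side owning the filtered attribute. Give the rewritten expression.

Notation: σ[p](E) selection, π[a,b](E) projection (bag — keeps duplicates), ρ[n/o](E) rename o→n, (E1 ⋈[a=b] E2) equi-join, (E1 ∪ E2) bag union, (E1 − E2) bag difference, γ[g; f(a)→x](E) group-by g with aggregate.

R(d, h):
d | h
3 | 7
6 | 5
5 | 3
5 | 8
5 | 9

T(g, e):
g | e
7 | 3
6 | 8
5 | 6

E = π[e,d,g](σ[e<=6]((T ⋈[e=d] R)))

σ filters on e, owned by the left side.
E' = π[e,d,g]((σ[e<=6](T) ⋈[e=d] R))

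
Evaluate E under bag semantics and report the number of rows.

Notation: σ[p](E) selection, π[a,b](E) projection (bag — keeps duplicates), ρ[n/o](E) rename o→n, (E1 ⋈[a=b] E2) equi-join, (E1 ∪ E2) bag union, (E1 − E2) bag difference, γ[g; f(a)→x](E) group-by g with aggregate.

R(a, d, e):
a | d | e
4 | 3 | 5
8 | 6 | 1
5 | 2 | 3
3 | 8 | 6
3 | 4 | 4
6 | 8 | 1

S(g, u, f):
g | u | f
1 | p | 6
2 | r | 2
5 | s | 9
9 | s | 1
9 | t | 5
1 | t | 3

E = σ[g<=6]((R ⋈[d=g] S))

Stepwise |·|:
  R → 6
  S → 6
  (R ⋈[d=g] S) → 1
  σ[g<=6]((R ⋈[d=g] S)) → 1

|E| = 1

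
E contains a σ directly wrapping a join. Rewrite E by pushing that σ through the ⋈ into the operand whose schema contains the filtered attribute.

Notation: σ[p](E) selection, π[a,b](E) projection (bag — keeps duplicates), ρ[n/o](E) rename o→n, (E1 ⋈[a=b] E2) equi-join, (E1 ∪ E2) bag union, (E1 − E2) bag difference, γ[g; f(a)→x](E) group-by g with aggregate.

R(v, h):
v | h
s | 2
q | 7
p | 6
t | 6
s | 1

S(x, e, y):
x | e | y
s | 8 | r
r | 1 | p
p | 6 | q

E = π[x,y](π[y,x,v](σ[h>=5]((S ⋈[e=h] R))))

σ filters on h, owned by the right side.
E' = π[x,y](π[y,x,v]((S ⋈[e=h] σ[h>=5](R))))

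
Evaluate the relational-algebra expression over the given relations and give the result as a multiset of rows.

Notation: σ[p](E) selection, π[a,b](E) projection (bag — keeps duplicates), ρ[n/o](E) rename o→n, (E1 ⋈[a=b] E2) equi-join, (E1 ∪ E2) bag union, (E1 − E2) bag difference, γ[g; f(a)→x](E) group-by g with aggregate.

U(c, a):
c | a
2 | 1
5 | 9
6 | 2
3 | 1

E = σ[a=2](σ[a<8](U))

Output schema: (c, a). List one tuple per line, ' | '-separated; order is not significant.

Subexpression sizes:
  U → 4
  σ[a<8](U) → 3
  σ[a=2](σ[a<8](U)) → 1

== RESULT ==
c | a
6 | 2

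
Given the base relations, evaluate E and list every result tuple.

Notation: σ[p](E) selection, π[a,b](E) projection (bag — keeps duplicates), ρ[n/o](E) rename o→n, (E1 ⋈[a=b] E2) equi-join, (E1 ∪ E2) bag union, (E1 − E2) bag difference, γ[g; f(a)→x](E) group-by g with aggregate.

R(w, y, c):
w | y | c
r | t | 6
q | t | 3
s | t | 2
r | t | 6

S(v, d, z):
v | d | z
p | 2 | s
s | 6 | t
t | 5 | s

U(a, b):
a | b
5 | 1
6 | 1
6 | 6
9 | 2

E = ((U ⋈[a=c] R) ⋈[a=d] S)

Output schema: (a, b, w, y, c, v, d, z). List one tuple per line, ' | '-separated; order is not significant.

Stepwise |·|:
  U → 4
  R → 4
  (U ⋈[a=c] R) → 4
  S → 3
  ((U ⋈[a=c] R) ⋈[a=d] S) → 4

== RESULT ==
a | b | w | y | c | v | d | z
6 | 1 | r | t | 6 | s | 6 | t
6 | 1 | r | t | 6 | s | 6 | t
6 | 6 | r | t | 6 | s | 6 | t
6 | 6 | r | t | 6 | s | 6 | t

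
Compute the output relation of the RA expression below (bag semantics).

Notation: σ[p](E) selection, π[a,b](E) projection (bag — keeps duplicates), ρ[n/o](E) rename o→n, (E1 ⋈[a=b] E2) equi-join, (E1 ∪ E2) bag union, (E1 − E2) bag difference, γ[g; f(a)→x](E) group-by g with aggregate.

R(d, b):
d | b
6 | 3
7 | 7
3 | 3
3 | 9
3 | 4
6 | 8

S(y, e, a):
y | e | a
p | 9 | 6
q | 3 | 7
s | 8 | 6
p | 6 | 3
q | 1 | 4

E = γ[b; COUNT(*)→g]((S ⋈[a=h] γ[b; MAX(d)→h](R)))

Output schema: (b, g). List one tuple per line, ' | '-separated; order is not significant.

Stepwise |·|:
  S → 5
  R → 6
  γ[b; MAX(d)→h](R) → 5
  (S ⋈[a=h] γ[b; MAX(d)→h](R)) → 7
  γ[b; COUNT(*)→g]((S ⋈[a=h] γ[b; MAX(d)→h](R))) → 5

== RESULT ==
b | g
3 | 2
4 | 1
7 | 1
8 | 2
9 | 1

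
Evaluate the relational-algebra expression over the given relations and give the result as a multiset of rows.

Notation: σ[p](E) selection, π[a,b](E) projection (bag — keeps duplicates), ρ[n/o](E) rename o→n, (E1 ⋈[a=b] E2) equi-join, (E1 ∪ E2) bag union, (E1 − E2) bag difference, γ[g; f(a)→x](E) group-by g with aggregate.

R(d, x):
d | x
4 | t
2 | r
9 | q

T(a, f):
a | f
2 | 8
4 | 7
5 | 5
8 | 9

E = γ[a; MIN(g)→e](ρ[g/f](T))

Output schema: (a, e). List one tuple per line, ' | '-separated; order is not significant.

Stepwise |·|:
  T → 4
  ρ[g/f](T) → 4
  γ[a; MIN(g)→e](ρ[g/f](T)) → 4

== RESULT ==
a | e
2 | 8
4 | 7
5 | 5
8 | 9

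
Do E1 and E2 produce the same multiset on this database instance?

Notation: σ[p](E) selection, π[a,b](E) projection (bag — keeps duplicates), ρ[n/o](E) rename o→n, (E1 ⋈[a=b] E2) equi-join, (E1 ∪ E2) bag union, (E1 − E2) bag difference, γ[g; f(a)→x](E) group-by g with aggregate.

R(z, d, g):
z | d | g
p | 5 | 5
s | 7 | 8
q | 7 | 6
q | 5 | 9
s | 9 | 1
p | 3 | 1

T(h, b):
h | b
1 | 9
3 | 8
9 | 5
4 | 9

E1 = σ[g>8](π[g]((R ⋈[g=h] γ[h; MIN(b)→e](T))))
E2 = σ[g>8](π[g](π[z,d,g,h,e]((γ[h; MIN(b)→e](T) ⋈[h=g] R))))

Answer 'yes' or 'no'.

E1 per-node cardinality:
  R → 6
  T → 4
  γ[h; MIN(b)→e](T) → 4
  (R ⋈[g=h] γ[h; MIN(b)→e](T)) → 3
  π[g]((R ⋈[g=h] γ[h; MIN(b)→e](T))) → 3
  σ[g>8](π[g]((R ⋈[g=h] γ[h; MIN(b)→e](T)))) → 1
E2 per-node cardinality:
  T → 4
  γ[h; MIN(b)→e](T) → 4
  R → 6
  (γ[h; MIN(b)→e](T) ⋈[h=g] R) → 3
  π[z,d,g,h,e]((γ[h; MIN(b)→e](T) ⋈[h=g] R)) → 3
  π[g](π[z,d,g,h,e]((γ[h; MIN(b)→e](T) ⋈[h=g] R))) → 3
  σ[g>8](π[g](π[z,d,g,h,e]((γ[h; MIN(b)→e](T) ⋈[h=g] R)))) → 1

E1 and E2 produce the same multiset:
g
9

yes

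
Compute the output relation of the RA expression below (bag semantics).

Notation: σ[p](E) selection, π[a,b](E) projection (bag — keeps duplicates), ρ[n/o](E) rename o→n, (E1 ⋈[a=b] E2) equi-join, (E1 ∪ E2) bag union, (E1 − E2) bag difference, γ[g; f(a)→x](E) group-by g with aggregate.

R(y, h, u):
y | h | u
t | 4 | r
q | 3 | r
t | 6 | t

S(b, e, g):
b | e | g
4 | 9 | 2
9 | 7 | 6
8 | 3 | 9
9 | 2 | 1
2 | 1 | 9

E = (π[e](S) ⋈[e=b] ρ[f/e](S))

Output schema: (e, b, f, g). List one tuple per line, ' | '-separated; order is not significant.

Per-node cardinality:
  S → 5
  π[e](S) → 5
  S → 5
  ρ[f/e](S) → 5
  (π[e](S) ⋈[e=b] ρ[f/e](S)) → 3

== RESULT ==
e | b | f | g
2 | 2 | 1 | 9
9 | 9 | 2 | 1
9 | 9 | 7 | 6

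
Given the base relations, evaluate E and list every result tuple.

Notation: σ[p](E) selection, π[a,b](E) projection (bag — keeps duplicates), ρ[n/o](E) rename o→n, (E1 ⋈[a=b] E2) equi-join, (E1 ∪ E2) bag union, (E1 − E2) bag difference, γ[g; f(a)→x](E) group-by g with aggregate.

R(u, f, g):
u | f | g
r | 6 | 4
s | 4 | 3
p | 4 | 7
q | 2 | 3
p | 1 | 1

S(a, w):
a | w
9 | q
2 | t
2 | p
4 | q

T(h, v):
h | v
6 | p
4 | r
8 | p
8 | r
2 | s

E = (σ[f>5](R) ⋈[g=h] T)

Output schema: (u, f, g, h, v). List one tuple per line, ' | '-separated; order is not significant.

Per-node cardinality:
  R → 5
  σ[f>5](R) → 1
  T → 5
  (σ[f>5](R) ⋈[g=h] T) → 1

== RESULT ==
u | f | g | h | v
r | 6 | 4 | 4 | r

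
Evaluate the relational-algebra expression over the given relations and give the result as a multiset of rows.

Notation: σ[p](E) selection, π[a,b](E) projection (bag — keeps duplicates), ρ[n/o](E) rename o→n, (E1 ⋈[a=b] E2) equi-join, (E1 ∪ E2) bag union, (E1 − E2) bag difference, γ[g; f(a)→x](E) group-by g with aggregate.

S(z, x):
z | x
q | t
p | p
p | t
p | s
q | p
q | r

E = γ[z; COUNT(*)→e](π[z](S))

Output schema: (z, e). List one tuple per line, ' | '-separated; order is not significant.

Row counts bottom-up:
  S → 6
  π[z](S) → 6
  γ[z; COUNT(*)→e](π[z](S)) → 2

== RESULT ==
z | e
p | 3
q | 3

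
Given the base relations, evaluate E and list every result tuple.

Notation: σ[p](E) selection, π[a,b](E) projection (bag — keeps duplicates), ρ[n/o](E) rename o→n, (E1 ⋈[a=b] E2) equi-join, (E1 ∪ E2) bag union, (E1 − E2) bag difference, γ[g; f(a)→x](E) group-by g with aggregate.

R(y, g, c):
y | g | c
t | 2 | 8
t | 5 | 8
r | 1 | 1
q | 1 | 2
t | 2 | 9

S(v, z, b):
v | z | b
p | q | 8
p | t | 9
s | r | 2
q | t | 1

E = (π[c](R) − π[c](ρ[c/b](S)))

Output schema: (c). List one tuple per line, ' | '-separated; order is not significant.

Subexpression sizes:
  R → 5
  π[c](R) → 5
  S → 4
  ρ[c/b](S) → 4
  π[c](ρ[c/b](S)) → 4
  (π[c](R) − π[c](ρ[c/b](S))) → 1

== RESULT ==
c
8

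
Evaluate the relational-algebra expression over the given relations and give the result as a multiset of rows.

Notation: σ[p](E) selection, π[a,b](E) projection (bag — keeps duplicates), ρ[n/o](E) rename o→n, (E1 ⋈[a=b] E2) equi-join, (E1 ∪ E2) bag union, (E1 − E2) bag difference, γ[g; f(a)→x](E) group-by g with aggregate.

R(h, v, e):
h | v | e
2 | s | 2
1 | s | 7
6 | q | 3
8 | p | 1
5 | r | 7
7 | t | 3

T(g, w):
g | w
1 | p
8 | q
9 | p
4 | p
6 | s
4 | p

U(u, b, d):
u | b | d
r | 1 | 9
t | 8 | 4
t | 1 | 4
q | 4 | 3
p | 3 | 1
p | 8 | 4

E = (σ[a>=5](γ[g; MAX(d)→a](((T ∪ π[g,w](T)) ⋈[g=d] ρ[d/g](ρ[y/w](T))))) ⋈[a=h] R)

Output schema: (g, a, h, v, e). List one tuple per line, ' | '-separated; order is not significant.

Subexpression sizes:
  T → 6
  T → 6
  π[g,w](T) → 6
  (T ∪ π[g,w](T)) → 12
  T → 6
  ρ[y/w](T) → 6
  ρ[d/g](ρ[y/w](T)) → 6
  ((T ∪ π[g,w](T)) ⋈[g=d] ρ[d/g](ρ[y/w](T))) → 16
  γ[g; MAX(d)→a](((T ∪ π[g,w](T)) ⋈[g=d] ρ[d/g](ρ[y/w](T)))) → 5
  σ[a>=5](γ[g; MAX(d)→a](((T ∪ π[g,w](T)) ⋈[g=d] ρ[d/g](ρ[y/w](T))))) → 3
  R → 6
  (σ[a>=5](γ[g; MAX(d)→a](((T ∪ π[g,w](T)) ⋈[g=d] ρ[d/g](ρ[y/w](T))))) ⋈[a=h] R) → 2

== RESULT ==
g | a | h | v | e
6 | 6 | 6 | q | 3
8 | 8 | 8 | p | 1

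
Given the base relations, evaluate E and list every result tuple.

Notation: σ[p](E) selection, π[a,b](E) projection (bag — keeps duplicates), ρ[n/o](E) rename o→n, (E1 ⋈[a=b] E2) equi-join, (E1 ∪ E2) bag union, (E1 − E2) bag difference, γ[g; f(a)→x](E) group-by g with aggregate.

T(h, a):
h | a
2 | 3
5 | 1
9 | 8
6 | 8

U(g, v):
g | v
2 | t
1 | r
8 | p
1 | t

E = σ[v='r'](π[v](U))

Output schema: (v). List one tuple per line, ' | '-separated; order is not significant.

Per-node cardinality:
  U → 4
  π[v](U) → 4
  σ[v='r'](π[v](U)) → 1

== RESULT ==
v
r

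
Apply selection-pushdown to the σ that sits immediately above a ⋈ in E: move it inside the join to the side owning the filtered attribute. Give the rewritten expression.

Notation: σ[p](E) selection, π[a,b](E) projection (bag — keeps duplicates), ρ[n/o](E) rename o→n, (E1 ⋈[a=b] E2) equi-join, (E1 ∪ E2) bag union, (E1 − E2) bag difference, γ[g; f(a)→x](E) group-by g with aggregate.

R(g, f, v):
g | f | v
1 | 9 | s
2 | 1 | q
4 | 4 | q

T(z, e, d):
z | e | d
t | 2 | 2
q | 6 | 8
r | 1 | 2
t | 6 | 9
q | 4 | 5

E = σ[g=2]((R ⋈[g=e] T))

σ filters on g, owned by the left side.
E' = (σ[g=2](R) ⋈[g=e] T)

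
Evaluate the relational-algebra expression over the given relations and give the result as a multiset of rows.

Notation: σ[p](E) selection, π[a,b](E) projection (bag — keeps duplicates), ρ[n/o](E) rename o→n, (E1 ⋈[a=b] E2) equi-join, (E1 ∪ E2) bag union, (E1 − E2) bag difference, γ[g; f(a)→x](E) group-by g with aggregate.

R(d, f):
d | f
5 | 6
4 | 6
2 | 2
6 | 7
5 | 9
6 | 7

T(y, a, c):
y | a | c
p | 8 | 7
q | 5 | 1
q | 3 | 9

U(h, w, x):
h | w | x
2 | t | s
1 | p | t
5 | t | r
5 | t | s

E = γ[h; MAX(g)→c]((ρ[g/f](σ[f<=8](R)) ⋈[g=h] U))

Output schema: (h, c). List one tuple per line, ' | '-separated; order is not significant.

Stepwise |·|:
  R → 6
  σ[f<=8](R) → 5
  ρ[g/f](σ[f<=8](R)) → 5
  U → 4
  (ρ[g/f](σ[f<=8](R)) ⋈[g=h] U) → 1
  γ[h; MAX(g)→c]((ρ[g/f](σ[f<=8](R)) ⋈[g=h] U)) → 1

== RESULT ==
h | c
2 | 2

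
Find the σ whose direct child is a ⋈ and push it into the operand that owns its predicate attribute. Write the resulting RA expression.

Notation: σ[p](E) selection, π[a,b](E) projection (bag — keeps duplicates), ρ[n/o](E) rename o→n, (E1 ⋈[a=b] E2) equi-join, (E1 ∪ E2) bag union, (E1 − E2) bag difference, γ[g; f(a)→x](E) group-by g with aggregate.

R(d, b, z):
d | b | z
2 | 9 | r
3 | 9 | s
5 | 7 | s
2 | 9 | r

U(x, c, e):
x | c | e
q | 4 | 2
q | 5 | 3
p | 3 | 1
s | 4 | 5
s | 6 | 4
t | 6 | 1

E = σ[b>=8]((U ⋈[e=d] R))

σ filters on b, owned by the right side.
E' = (U ⋈[e=d] σ[b>=8](R))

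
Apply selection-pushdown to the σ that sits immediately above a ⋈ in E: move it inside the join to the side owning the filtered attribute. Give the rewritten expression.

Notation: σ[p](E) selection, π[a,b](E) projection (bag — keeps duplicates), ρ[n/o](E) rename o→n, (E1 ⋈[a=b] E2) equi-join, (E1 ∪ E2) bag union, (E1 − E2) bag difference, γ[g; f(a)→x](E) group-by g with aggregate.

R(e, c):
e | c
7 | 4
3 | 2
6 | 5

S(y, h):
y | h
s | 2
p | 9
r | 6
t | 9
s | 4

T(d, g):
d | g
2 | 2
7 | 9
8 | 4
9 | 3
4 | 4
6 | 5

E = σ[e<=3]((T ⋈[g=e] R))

σ filters on e, owned by the right side.
E' = (T ⋈[g=e] σ[e<=3](R))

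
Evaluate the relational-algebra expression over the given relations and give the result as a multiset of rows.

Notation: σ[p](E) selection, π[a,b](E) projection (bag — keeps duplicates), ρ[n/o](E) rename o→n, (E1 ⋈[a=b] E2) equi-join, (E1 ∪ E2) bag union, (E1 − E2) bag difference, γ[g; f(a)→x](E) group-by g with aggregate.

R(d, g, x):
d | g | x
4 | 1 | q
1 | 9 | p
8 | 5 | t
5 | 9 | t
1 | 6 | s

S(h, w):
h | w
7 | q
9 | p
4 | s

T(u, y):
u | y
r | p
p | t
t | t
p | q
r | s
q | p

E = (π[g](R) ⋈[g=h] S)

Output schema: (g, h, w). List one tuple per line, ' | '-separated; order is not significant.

Per-node cardinality:
  R → 5
  π[g](R) → 5
  S → 3
  (π[g](R) ⋈[g=h] S) → 2

== RESULT ==
g | h | w
9 | 9 | p
9 | 9 | p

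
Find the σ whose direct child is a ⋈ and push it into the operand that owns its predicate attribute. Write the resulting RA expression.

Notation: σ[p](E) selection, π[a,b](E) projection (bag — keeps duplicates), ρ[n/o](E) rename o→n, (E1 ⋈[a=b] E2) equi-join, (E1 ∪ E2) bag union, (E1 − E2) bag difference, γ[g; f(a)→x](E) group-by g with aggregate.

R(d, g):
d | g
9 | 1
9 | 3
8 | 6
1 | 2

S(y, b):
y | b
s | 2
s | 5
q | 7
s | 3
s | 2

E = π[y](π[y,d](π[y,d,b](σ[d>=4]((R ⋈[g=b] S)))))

σ filters on d, owned by the left side.
E' = π[y](π[y,d](π[y,d,b]((σ[d>=4](R) ⋈[g=b] S))))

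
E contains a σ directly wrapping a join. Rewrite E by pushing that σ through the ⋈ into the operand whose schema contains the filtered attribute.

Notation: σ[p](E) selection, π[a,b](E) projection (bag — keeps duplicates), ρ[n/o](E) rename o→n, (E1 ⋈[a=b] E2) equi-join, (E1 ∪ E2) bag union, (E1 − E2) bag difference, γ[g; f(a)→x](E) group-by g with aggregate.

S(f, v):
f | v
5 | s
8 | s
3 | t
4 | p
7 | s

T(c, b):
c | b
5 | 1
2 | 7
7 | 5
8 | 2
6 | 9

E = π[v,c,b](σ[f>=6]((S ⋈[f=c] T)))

σ filters on f, owned by the left side.
E' = π[v,c,b]((σ[f>=6](S) ⋈[f=c] T))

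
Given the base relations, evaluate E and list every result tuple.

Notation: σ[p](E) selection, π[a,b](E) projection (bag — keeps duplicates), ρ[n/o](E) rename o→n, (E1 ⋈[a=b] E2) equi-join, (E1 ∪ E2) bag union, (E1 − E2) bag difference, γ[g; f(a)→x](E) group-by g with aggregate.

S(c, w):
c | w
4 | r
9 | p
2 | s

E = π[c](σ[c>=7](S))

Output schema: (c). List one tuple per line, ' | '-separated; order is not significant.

Subexpression sizes:
  S → 3
  σ[c>=7](S) → 1
  π[c](σ[c>=7](S)) → 1

== RESULT ==
c
9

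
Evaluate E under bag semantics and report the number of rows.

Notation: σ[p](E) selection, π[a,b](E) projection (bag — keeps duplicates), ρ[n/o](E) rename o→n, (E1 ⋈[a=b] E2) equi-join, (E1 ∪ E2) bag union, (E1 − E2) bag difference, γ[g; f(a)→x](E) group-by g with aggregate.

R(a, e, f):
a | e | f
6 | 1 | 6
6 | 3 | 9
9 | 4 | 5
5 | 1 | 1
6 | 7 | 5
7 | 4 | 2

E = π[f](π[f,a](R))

Row counts bottom-up:
  R → 6
  π[f,a](R) → 6
  π[f](π[f,a](R)) → 6

|E| = 6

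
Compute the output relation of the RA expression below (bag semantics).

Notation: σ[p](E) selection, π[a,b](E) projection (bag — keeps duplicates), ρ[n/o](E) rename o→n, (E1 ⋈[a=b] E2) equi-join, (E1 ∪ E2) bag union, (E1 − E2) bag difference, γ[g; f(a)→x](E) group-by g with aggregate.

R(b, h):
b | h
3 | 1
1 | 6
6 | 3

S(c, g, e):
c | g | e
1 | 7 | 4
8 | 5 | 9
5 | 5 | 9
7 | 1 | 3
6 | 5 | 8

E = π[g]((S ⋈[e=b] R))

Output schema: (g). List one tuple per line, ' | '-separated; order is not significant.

Per-node cardinality:
  S → 5
  R → 3
  (S ⋈[e=b] R) → 1
  π[g]((S ⋈[e=b] R)) → 1

== RESULT ==
g
1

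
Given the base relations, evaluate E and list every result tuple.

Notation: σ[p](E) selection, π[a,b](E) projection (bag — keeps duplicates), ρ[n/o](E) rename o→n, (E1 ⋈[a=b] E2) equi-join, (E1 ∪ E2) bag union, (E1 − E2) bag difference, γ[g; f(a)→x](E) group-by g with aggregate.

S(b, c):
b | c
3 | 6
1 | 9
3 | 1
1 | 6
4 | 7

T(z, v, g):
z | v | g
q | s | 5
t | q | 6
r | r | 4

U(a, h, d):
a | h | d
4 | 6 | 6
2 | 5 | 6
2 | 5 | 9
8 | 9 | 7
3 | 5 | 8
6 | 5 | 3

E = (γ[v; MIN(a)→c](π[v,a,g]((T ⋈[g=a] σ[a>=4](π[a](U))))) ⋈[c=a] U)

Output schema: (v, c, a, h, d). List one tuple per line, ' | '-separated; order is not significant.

Stepwise |·|:
  T → 3
  U → 6
  π[a](U) → 6
  σ[a>=4](π[a](U)) → 3
  (T ⋈[g=a] σ[a>=4](π[a](U))) → 2
  π[v,a,g]((T ⋈[g=a] σ[a>=4](π[a](U)))) → 2
  γ[v; MIN(a)→c](π[v,a,g]((T ⋈[g=a] σ[a>=4](π[a](U))))) → 2
  U → 6
  (γ[v; MIN(a)→c](π[v,a,g]((T ⋈[g=a] σ[a>=4](π[a](U))))) ⋈[c=a] U) → 2

== RESULT ==
v | c | a | h | d
q | 6 | 6 | 5 | 3
r | 4 | 4 | 6 | 6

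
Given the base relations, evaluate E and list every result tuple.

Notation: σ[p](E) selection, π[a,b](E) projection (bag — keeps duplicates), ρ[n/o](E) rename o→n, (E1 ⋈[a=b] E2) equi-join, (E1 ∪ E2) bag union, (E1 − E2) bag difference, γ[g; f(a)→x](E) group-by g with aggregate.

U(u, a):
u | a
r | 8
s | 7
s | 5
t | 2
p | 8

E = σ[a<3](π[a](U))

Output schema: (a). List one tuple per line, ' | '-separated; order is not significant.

Stepwise |·|:
  U → 5
  π[a](U) → 5
  σ[a<3](π[a](U)) → 1

== RESULT ==
a
2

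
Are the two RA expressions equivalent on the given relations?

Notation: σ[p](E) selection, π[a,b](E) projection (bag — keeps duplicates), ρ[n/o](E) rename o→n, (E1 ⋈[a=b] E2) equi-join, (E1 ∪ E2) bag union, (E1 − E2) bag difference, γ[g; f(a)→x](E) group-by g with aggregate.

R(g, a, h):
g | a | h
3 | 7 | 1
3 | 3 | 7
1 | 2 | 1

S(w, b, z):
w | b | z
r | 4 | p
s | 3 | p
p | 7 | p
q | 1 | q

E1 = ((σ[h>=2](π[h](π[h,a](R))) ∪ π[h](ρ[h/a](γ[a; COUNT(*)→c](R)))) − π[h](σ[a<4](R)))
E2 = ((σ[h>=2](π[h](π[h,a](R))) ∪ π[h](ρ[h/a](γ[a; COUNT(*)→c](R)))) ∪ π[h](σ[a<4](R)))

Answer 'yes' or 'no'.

E1 subexpression sizes:
  R → 3
  π[h,a](R) → 3
  π[h](π[h,a](R)) → 3
  σ[h>=2](π[h](π[h,a](R))) → 1
  R → 3
  γ[a; COUNT(*)→c](R) → 3
  ρ[h/a](γ[a; COUNT(*)→c](R)) → 3
  π[h](ρ[h/a](γ[a; COUNT(*)→c](R))) → 3
  (σ[h>=2](π[h](π[h,a](R))) ∪ π[h](ρ[h/a](γ[a; COUNT(*)→c](R)))) → 4
  R → 3
  σ[a<4](R) → 2
  π[h](σ[a<4](R)) → 2
  ((σ[h>=2](π[h](π[h,a](R))) ∪ π[h](ρ[h/a](γ[a; COUNT(*)→c](R)))) − π[h](σ[a<4](R))) → 3
E2 subexpression sizes:
  R → 3
  π[h,a](R) → 3
  π[h](π[h,a](R)) → 3
  σ[h>=2](π[h](π[h,a](R))) → 1
  R → 3
  γ[a; COUNT(*)→c](R) → 3
  ρ[h/a](γ[a; COUNT(*)→c](R)) → 3
  π[h](ρ[h/a](γ[a; COUNT(*)→c](R))) → 3
  (σ[h>=2](π[h](π[h,a](R))) ∪ π[h](ρ[h/a](γ[a; COUNT(*)→c](R)))) → 4
  R → 3
  σ[a<4](R) → 2
  π[h](σ[a<4](R)) → 2
  ((σ[h>=2](π[h](π[h,a](R))) ∪ π[h](ρ[h/a](γ[a; COUNT(*)→c](R)))) ∪ π[h](σ[a<4](R))) → 6

E1 result:
h
2
3
7
E2 result:
h
1
2
3
7
7
7
Witness: (1,) appears 0× in E1 but 1× in E2.

no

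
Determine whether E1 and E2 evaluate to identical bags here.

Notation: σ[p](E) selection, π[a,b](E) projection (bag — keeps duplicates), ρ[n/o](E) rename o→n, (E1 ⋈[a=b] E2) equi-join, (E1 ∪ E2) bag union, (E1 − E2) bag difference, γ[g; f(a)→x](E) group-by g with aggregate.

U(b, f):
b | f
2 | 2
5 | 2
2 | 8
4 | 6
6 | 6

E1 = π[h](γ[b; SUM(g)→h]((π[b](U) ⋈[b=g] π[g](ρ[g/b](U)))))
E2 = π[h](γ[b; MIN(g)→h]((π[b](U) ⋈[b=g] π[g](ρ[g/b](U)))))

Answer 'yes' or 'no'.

E1 per-node cardinality:
  U → 5
  π[b](U) → 5
  U → 5
  ρ[g/b](U) → 5
  π[g](ρ[g/b](U)) → 5
  (π[b](U) ⋈[b=g] π[g](ρ[g/b](U))) → 7
  γ[b; SUM(g)→h]((π[b](U) ⋈[b=g] π[g](ρ[g/b](U)))) → 4
  π[h](γ[b; SUM(g)→h]((π[b](U) ⋈[b=g] π[g](ρ[g/b](U))))) → 4
E2 per-node cardinality:
  U → 5
  π[b](U) → 5
  U → 5
  ρ[g/b](U) → 5
  π[g](ρ[g/b](U)) → 5
  (π[b](U) ⋈[b=g] π[g](ρ[g/b](U))) → 7
  γ[b; MIN(g)→h]((π[b](U) ⋈[b=g] π[g](ρ[g/b](U)))) → 4
  π[h](γ[b; MIN(g)→h]((π[b](U) ⋈[b=g] π[g](ρ[g/b](U))))) → 4

E1 result:
h
4
5
6
8
E2 result:
h
2
4
5
6
Witness: (2,) appears 0× in E1 but 1× in E2.

no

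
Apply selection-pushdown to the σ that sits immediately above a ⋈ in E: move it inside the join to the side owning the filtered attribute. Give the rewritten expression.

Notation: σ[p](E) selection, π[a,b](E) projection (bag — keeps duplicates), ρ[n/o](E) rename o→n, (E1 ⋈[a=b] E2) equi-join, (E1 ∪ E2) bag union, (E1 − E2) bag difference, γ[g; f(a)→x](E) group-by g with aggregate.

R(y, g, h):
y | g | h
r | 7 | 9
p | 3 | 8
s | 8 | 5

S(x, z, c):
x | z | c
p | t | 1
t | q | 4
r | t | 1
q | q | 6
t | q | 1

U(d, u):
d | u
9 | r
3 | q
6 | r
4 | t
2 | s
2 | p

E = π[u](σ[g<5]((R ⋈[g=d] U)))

σ filters on g, owned by the left side.
E' = π[u]((σ[g<5](R) ⋈[g=d] U))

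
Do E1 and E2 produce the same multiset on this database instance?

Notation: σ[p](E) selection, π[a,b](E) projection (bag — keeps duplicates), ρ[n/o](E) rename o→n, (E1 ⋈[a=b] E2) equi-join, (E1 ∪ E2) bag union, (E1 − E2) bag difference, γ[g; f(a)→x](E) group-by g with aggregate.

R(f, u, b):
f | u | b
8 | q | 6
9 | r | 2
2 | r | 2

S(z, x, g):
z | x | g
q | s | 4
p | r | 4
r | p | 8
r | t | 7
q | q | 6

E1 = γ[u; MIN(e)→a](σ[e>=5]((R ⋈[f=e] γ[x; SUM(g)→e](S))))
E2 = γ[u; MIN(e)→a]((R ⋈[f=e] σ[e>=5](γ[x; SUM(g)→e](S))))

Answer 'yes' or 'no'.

E1 stepwise |·|:
  R → 3
  S → 5
  γ[x; SUM(g)→e](S) → 5
  (R ⋈[f=e] γ[x; SUM(g)→e](S)) → 1
  σ[e>=5]((R ⋈[f=e] γ[x; SUM(g)→e](S))) → 1
  γ[u; MIN(e)→a](σ[e>=5]((R ⋈[f=e] γ[x; SUM(g)→e](S)))) → 1
E2 stepwise |·|:
  R → 3
  S → 5
  γ[x; SUM(g)→e](S) → 5
  σ[e>=5](γ[x; SUM(g)→e](S)) → 3
  (R ⋈[f=e] σ[e>=5](γ[x; SUM(g)→e](S))) → 1
  γ[u; MIN(e)→a]((R ⋈[f=e] σ[e>=5](γ[x; SUM(g)→e](S)))) → 1

E1 and E2 produce the same multiset:
u | a
q | 8

yes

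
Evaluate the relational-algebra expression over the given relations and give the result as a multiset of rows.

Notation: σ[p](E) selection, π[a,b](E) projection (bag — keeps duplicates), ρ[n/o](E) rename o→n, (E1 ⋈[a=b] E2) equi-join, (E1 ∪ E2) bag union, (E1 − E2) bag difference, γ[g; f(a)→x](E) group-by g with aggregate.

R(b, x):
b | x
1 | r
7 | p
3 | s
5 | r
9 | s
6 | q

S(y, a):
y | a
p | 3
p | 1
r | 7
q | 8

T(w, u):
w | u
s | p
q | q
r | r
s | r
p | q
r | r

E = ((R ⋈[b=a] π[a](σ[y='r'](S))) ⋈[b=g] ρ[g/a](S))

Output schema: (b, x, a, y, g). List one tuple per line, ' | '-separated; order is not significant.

Subexpression sizes:
  R → 6
  S → 4
  σ[y='r'](S) → 1
  π[a](σ[y='r'](S)) → 1
  (R ⋈[b=a] π[a](σ[y='r'](S))) → 1
  S → 4
  ρ[g/a](S) → 4
  ((R ⋈[b=a] π[a](σ[y='r'](S))) ⋈[b=g] ρ[g/a](S)) → 1

== RESULT ==
b | x | a | y | g
7 | p | 7 | r | 7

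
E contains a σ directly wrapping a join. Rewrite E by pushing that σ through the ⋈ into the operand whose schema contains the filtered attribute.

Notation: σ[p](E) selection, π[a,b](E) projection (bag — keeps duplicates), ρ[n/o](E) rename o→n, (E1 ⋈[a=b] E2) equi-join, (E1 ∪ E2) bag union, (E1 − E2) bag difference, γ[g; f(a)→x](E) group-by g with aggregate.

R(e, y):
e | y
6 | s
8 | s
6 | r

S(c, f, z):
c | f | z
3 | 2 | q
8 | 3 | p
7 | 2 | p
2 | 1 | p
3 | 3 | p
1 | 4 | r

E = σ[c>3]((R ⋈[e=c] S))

σ filters on c, owned by the right side.
E' = (R ⋈[e=c] σ[c>3](S))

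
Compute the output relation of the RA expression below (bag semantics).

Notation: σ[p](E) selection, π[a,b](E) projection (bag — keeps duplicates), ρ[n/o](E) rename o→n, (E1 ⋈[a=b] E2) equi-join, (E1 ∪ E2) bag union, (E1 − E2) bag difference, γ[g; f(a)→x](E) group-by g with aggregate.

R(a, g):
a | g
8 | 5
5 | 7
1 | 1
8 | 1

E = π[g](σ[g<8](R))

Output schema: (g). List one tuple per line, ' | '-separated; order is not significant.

Row counts bottom-up:
  R → 4
  σ[g<8](R) → 4
  π[g](σ[g<8](R)) → 4

== RESULT ==
g
1
1
5
7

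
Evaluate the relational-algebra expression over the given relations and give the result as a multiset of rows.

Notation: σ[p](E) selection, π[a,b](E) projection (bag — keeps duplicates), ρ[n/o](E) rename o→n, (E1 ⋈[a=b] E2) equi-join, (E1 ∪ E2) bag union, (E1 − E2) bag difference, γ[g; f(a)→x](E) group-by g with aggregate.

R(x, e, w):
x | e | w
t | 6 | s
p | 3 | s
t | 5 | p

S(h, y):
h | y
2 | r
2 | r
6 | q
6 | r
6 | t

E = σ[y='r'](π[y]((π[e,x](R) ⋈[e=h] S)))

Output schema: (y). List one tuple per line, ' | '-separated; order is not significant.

Stepwise |·|:
  R → 3
  π[e,x](R) → 3
  S → 5
  (π[e,x](R) ⋈[e=h] S) → 3
  π[y]((π[e,x](R) ⋈[e=h] S)) → 3
  σ[y='r'](π[y]((π[e,x](R) ⋈[e=h] S))) → 1

== RESULT ==
y
r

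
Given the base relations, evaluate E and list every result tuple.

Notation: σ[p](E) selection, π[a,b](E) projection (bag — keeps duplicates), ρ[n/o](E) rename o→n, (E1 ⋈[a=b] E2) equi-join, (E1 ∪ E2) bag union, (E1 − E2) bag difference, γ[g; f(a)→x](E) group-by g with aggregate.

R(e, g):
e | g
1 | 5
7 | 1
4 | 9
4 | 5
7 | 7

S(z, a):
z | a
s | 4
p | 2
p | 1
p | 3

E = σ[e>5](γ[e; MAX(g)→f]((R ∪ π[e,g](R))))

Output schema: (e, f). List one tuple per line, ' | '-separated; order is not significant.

Row counts bottom-up:
  R → 5
  R → 5
  π[e,g](R) → 5
  (R ∪ π[e,g](R)) → 10
  γ[e; MAX(g)→f]((R ∪ π[e,g](R))) → 3
  σ[e>5](γ[e; MAX(g)→f]((R ∪ π[e,g](R)))) → 1

== RESULT ==
e | f
7 | 7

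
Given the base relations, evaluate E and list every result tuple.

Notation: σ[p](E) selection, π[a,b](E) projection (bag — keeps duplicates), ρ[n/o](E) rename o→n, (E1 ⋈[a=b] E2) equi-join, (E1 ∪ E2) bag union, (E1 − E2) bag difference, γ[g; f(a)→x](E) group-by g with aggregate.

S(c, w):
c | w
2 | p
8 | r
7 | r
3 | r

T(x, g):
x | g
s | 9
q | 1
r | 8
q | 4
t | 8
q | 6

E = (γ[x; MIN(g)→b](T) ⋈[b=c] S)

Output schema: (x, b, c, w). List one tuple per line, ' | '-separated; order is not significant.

Subexpression sizes:
  T → 6
  γ[x; MIN(g)→b](T) → 4
  S → 4
  (γ[x; MIN(g)→b](T) ⋈[b=c] S) → 2

== RESULT ==
x | b | c | w
r | 8 | 8 | r
t | 8 | 8 | r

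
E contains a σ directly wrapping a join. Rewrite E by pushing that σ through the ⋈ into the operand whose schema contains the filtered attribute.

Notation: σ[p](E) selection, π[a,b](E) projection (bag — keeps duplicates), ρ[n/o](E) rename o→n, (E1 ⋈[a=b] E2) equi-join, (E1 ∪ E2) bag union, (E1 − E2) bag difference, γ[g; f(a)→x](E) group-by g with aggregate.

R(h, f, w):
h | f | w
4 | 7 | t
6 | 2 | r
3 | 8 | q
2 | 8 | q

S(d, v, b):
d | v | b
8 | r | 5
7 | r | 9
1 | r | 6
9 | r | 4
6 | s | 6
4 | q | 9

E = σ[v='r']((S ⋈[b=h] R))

σ filters on v, owned by the left side.
E' = (σ[v='r'](S) ⋈[b=h] R)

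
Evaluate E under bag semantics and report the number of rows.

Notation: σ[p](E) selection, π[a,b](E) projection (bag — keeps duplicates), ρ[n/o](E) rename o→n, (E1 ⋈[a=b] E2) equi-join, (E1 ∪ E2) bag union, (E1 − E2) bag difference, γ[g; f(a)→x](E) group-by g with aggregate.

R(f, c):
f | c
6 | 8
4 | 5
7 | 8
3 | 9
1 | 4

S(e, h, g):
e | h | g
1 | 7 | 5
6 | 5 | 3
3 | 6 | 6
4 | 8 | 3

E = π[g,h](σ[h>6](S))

Row counts bottom-up:
  S → 4
  σ[h>6](S) → 2
  π[g,h](σ[h>6](S)) → 2

|E| = 2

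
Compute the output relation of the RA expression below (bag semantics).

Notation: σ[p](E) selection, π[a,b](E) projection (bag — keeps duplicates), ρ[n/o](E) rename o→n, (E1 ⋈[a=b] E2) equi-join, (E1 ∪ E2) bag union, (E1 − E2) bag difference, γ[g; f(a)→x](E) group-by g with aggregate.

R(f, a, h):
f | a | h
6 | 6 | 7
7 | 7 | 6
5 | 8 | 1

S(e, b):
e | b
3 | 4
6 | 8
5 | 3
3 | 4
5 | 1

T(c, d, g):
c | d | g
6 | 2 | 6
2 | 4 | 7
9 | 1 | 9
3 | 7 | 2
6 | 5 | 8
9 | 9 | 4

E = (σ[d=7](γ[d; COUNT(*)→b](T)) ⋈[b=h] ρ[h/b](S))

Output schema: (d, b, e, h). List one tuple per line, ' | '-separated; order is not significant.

Stepwise |·|:
  T → 6
  γ[d; COUNT(*)→b](T) → 6
  σ[d=7](γ[d; COUNT(*)→b](T)) → 1
  S → 5
  ρ[h/b](S) → 5
  (σ[d=7](γ[d; COUNT(*)→b](T)) ⋈[b=h] ρ[h/b](S)) → 1

== RESULT ==
d | b | e | h
7 | 1 | 5 | 1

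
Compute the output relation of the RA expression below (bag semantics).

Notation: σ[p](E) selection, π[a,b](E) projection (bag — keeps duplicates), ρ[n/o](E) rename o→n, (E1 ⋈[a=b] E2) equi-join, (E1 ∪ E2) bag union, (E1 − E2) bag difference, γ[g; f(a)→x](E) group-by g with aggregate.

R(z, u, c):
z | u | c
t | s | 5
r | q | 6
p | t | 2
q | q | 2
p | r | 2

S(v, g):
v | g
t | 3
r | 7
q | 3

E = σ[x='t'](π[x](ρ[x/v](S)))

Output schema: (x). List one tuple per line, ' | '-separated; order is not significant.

Per-node cardinality:
  S → 3
  ρ[x/v](S) → 3
  π[x](ρ[x/v](S)) → 3
  σ[x='t'](π[x](ρ[x/v](S))) → 1

== RESULT ==
x
t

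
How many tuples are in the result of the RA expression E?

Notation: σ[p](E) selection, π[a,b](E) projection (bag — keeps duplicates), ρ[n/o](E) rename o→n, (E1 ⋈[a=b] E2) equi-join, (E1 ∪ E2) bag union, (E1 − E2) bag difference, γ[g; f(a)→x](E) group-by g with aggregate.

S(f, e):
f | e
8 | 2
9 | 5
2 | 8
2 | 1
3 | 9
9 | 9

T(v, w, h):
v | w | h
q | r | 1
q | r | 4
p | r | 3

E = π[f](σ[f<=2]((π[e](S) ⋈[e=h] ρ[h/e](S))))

Per-node cardinality:
  S → 6
  π[e](S) → 6
  S → 6
  ρ[h/e](S) → 6
  (π[e](S) ⋈[e=h] ρ[h/e](S)) → 8
  σ[f<=2]((π[e](S) ⋈[e=h] ρ[h/e](S))) → 2
  π[f](σ[f<=2]((π[e](S) ⋈[e=h] ρ[h/e](S)))) → 2

|E| = 2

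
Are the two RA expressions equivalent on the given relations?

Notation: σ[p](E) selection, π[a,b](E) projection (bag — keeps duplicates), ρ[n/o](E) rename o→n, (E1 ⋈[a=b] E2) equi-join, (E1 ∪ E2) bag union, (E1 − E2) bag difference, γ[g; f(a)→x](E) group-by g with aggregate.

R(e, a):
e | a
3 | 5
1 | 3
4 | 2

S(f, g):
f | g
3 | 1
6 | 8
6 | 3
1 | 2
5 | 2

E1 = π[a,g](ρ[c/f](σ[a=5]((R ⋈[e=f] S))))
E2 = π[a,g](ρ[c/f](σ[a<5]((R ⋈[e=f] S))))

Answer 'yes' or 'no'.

E1 row counts bottom-up:
  R → 3
  S → 5
  (R ⋈[e=f] S) → 2
  σ[a=5]((R ⋈[e=f] S)) → 1
  ρ[c/f](σ[a=5]((R ⋈[e=f] S))) → 1
  π[a,g](ρ[c/f](σ[a=5]((R ⋈[e=f] S)))) → 1
E2 row counts bottom-up:
  R → 3
  S → 5
  (R ⋈[e=f] S) → 2
  σ[a<5]((R ⋈[e=f] S)) → 1
  ρ[c/f](σ[a<5]((R ⋈[e=f] S))) → 1
  π[a,g](ρ[c/f](σ[a<5]((R ⋈[e=f] S)))) → 1

E1 result:
a | g
5 | 1
E2 result:
a | g
3 | 2
Witness: (3, 2) appears 0× in E1 but 1× in E2.

no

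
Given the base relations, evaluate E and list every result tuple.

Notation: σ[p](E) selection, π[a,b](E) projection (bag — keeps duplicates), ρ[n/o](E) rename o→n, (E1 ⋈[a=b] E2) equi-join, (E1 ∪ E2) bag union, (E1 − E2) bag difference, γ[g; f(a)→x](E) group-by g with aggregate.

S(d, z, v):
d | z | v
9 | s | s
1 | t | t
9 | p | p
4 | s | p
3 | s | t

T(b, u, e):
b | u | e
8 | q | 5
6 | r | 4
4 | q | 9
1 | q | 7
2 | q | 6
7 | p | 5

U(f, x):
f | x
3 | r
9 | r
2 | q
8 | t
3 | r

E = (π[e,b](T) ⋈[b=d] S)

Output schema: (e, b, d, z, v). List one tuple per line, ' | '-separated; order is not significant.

Row counts bottom-up:
  T → 6
  π[e,b](T) → 6
  S → 5
  (π[e,b](T) ⋈[b=d] S) → 2

== RESULT ==
e | b | d | z | v
7 | 1 | 1 | t | t
9 | 4 | 4 | s | p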